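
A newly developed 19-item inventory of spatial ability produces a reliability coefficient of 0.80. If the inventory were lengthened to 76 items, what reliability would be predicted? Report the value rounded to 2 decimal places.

0.94

The new length is 76/19 = 4 times the old.
r_new = (4 × 0.80) / (1 + (4 − 1) × 0.80)
r_new = 3.2000 / 3.4000 ≈ 0.9412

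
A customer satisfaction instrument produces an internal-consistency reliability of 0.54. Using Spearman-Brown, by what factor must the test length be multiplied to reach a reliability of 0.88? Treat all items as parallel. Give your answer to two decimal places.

6.25

n = 0.88(1 − 0.54) / [0.54(1 − 0.88)]
  = 0.4048 / 0.0648 = 6.2469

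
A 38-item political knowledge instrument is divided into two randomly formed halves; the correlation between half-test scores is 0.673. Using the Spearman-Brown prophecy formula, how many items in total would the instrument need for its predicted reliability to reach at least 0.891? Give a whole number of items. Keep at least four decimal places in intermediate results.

Corrected full-test reliability: r_full = 2 × 0.673 / (1 + 0.673) ≈ 0.8045
Solve Spearman-Brown for n: n = 0.891(1 − 0.8045) / [0.8045(1 − 0.891)] = 1.9864
Items = 1.9864 × 38 ≈ 75.48 → 76

76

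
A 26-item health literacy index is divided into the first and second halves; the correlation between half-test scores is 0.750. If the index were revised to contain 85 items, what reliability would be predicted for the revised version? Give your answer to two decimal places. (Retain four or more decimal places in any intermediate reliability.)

Spearman-Brown correction (n = 2): r_full = 2·0.750/(1 + 0.750) = 0.8571
Then adjust to 85 items: n = 85/26 = 3.2692
r_new = n·r_full / (1 + (n − 1)·r_full) = 2.8020 / 2.9449 ≈ 0.9515

0.95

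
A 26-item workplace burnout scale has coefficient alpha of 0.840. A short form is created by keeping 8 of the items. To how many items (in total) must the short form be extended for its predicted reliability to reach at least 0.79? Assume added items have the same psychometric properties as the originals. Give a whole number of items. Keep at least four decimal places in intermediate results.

19

First, r for the 8-item form: n = 8/26 = 0.3077, so r_8 = 0.3077·0.840/(1 + (0.3077 − 1)·0.840) = 0.6177
Then solve for n' with r_old = 0.6177, r_target = 0.79: n' = 0.79(1 − 0.6177)/[0.6177(1 − 0.79)] = 2.3283
Total items = 2.3283 × 8 = 18.63, rounded up to 19.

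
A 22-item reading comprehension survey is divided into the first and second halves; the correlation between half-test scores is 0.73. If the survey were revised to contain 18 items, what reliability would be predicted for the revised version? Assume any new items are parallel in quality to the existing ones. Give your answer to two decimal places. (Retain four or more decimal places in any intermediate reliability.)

0.82

Spearman-Brown correction (n = 2): r_full = 2·0.73/(1 + 0.73) = 0.8439
Then adjust to 18 items: n = 18/22 = 0.8182
r_new = n·r_full / (1 + (n − 1)·r_full) = 0.6905 / 0.8466 ≈ 0.8156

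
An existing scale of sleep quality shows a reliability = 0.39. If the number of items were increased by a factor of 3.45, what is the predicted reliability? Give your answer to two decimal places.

r_new = 3.45·0.39 / [1 + (3.45 − 1)·0.39]
r_new = 1.3455 / 1.9555 ≈ 0.6881

0.69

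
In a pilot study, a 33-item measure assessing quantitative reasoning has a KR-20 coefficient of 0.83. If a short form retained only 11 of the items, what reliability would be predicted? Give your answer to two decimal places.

0.62

Length ratio n = 11/33 = 0.3333
Spearman-Brown: r_new = n·r / (1 + (n − 1)·r)
r_new = (0.3333 × 0.83) / (1 + (0.3333 − 1) × 0.83)
     = 0.2766 / 0.4466 = 0.6193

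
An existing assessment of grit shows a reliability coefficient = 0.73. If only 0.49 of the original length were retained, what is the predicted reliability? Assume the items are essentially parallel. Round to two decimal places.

0.57

Spearman-Brown: r_new = n·r / (1 + (n − 1)·r)
r_new = 0.49·0.73 / [1 + (0.49 − 1)·0.73]
r_new = 0.3577 / 0.6277 ≈ 0.5699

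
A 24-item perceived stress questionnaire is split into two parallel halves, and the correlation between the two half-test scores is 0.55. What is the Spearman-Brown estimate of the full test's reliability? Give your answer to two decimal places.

Each half is half the length of the full test, so the full test is n = 2 times a half.
r_full = 2(0.55) / (1 + 0.55)
r_full = 1.1000 / 1.5500 ≈ 0.7097

0.71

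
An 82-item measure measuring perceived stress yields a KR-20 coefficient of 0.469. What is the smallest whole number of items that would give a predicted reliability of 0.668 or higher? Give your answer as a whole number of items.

Invert Spearman-Brown to solve for n:
n = r*(1 − r) / [ r (1 − r*) ]
n = 0.668 × (1 − 0.469) / [ 0.469 × (1 − 0.668) ]
  = 0.354708 / 0.155708 = 2.2780
Items needed = n × 82 = 2.2780 × 82 ≈ 186.80 → round up to 187

187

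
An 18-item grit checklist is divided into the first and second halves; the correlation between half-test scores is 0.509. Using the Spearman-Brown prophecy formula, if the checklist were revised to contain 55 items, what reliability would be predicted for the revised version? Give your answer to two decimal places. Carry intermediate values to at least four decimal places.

Full-test reliability from the split-half r: r_full = 2(0.509)/(1 + 0.509) = 0.6746
Length factor from 18 to 55 items: n = 55/18 = 3.0556
r_new = n·r_full / (1 + (n − 1)·r_full) = 2.0613 / 2.3867 ≈ 0.8637

0.86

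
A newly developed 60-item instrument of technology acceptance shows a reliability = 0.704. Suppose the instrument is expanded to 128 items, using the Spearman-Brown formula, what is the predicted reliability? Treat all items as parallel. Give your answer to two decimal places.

0.84

The new length is 128/60 = 2.1333 times the old.
r_new = 2.1333·0.704 / [1 + (2.1333 − 1)·0.704]
r_new = 1.5018 / 1.7978 ≈ 0.8354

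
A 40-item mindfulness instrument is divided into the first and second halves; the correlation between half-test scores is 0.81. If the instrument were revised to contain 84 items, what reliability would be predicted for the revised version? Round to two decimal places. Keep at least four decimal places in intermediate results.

0.95

Full-test reliability from the split-half r: r_full = 2(0.81)/(1 + 0.81) = 0.8950
Then adjust to 84 items: n = 84/40 = 2.1000
r_new = n·r_full / (1 + (n − 1)·r_full) = 1.8795 / 1.9845 ≈ 0.9471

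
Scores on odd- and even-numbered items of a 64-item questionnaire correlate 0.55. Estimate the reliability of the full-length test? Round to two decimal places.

0.71

Each half is half the length of the full test, so the full test is n = 2 times a half.
r_full = 2r_hh / (1 + r_hh) = 2 × 0.55 / (1 + 0.55)
r_full = 1.1000 / 1.5500 ≈ 0.7097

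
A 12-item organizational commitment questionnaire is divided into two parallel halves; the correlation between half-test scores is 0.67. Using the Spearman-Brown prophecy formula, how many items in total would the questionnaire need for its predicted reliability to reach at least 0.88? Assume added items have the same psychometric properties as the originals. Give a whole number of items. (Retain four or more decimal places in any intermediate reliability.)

r_full = 2(0.67)/(1 + 0.67) = 0.8024
n = r_tgt(1 − r_full) / [r_full(1 − r_tgt)] = 0.88 × 0.1976 / (0.8024 × 0.12) ≈ 1.8059
Required items = 1.8059 × 12 = 21.67, so 22 items.

22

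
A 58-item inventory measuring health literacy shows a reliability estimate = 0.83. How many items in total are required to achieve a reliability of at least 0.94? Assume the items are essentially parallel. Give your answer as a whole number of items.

Spearman-Brown solved for the length factor n:
n = r*(1 − r) / [ r (1 − r*) ]
n = 0.94(1 − 0.83) / [0.83(1 − 0.94)]
  = 0.1598 / 0.0498 = 3.2088
So the test needs 3.2088 × 58 ≈ 186.11 items; rounding up, 187.

187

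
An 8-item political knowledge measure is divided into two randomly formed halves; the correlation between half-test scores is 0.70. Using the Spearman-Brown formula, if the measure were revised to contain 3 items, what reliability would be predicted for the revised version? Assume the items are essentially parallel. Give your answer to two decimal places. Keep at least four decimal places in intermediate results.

0.64

Spearman-Brown correction (n = 2): r_full = 2·0.70/(1 + 0.70) = 0.8235
Then adjust to 3 items: n = 3/8 = 0.3750
r_new = n·r_full / (1 + (n − 1)·r_full) = 0.3088 / 0.4853 ≈ 0.6363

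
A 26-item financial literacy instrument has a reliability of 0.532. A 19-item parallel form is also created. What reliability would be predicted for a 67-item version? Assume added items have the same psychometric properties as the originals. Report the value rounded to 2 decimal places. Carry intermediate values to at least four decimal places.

The 19-item form is not needed; work directly from the 26-item form with n = 67/26 = 2.5769.
r_{67} = n·r / (1 + (n − 1)·r) = 1.3709 / 1.8389 ≈ 0.7455

0.75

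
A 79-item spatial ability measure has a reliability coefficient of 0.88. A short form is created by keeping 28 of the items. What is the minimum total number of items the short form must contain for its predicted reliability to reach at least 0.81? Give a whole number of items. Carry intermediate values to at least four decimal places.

46

Short-form reliability: n = 28/79 = 0.3544; r_28 = n·r/(1+(n−1)r) ≈ 0.7221
Then solve for n' with r_old = 0.7221, r_target = 0.81: n' = 0.81(1 − 0.7221)/[0.7221(1 − 0.81)] = 1.6407
Total items = 1.6407 × 28 = 45.94, rounded up to 46.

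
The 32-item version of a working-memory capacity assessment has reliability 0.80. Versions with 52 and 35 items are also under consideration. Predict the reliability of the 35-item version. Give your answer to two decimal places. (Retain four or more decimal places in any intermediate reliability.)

Only the ratio of lengths matters: n = 35/32 = 1.0938
r_{35} = n·r / (1 + (n − 1)·r) = 0.8750 / 1.0750 ≈ 0.8140

0.81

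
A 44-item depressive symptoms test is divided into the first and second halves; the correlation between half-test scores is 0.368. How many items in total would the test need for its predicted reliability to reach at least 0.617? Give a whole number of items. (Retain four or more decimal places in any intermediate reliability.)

61

Corrected full-test reliability: r_full = 2 × 0.368 / (1 + 0.368) ≈ 0.5380
Solve Spearman-Brown for n: n = 0.617(1 − 0.5380) / [0.5380(1 − 0.617)] = 1.3834
Items = 1.3834 × 44 ≈ 60.87 → 61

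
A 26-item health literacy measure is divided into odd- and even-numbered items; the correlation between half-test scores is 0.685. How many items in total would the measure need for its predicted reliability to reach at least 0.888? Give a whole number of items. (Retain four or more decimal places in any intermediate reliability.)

Corrected full-test reliability: r_full = 2 × 0.685 / (1 + 0.685) ≈ 0.8131
n = r_tgt(1 − r_full) / [r_full(1 − r_tgt)] = 0.888 × 0.1869 / (0.8131 × 0.112) ≈ 1.8225
Items = 1.8225 × 26 ≈ 47.38 → 48

48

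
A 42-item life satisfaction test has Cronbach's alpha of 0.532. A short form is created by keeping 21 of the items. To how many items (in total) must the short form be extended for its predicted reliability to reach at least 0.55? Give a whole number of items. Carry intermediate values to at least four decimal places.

46

Short-form reliability: n = 21/42 = 0.5000; r_21 = n·r/(1+(n−1)r) ≈ 0.3624
Then solve for n' with r_old = 0.3624, r_target = 0.55: n' = 0.55(1 − 0.3624)/[0.3624(1 − 0.55)] = 2.1504
Items = 2.1504 × 21 ≈ 45.16 → 46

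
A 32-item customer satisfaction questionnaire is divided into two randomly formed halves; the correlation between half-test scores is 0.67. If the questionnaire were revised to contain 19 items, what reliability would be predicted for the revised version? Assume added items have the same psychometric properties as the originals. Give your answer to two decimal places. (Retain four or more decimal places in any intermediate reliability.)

0.71

Full-test reliability from the split-half r: r_full = 2(0.67)/(1 + 0.67) = 0.8024
Length factor from 32 to 19 items: n = 19/32 = 0.5938
r_new = n·r_full / (1 + (n − 1)·r_full) = 0.4765 / 0.6741 ≈ 0.7069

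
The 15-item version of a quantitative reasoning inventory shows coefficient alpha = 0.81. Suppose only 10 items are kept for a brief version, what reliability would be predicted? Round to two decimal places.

0.74

n = 10/15 = 0.6667
r_new = 0.6667·0.81 / [1 + (0.6667 − 1)·0.81]
     = 0.5400 / 0.7300 = 0.7397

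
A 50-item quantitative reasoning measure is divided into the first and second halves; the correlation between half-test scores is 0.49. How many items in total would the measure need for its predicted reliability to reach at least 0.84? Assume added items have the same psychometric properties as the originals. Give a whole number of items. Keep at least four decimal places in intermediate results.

137

Corrected full-test reliability: r_full = 2 × 0.49 / (1 + 0.49) ≈ 0.6577
n = r_tgt(1 − r_full) / [r_full(1 − r_tgt)] = 0.84 × 0.3423 / (0.6577 × 0.16) ≈ 2.7324
Required items = 2.7324 × 50 = 136.62, so 137 items.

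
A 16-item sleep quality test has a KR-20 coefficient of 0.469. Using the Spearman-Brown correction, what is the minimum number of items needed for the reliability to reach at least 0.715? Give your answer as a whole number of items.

Invert Spearman-Brown to solve for n:
n = r_target (1 − r_old) / [ r_old (1 − r_target) ]
n = [0.715 × 0.531] / [0.469 × 0.285]
n = 0.379665 / 0.133665 ≈ 2.8404
2.8404 × 16 = 45.45 → 46 items

46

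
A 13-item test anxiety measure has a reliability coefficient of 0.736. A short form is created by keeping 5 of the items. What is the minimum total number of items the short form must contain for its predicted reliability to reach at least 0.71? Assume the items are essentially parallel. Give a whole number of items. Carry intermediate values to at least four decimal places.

First, r for the 5-item form: n = 5/13 = 0.3846, so r_5 = 0.3846·0.736/(1 + (0.3846 − 1)·0.736) = 0.5174
Then solve for n' with r_old = 0.5174, r_target = 0.71: n' = 0.71(1 − 0.5174)/[0.5174(1 − 0.71)] = 2.2836
Total items = 2.2836 × 5 = 11.42, rounded up to 12.

12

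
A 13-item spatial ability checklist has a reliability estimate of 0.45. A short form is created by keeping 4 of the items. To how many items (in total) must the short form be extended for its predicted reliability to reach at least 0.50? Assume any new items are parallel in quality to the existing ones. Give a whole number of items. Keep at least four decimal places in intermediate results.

16

Short-form reliability: n = 4/13 = 0.3077; r_4 = n·r/(1+(n−1)r) ≈ 0.2011
Then solve for n' with r_old = 0.2011, r_target = 0.50: n' = 0.50(1 − 0.2011)/[0.2011(1 − 0.50)] = 3.9727
Items = 3.9727 × 4 ≈ 15.89 → 16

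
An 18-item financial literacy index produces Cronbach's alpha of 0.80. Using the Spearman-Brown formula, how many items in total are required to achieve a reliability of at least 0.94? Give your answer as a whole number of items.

71

Spearman-Brown solved for the length factor n:
n = r*(1 − r) / [ r (1 − r*) ]
n = 0.94 × (1 − 0.80) / [ 0.80 × (1 − 0.94) ]
  = 0.1880 / 0.0480 = 3.9167
So the test needs 3.9167 × 18 ≈ 70.50 items; rounding up, 71.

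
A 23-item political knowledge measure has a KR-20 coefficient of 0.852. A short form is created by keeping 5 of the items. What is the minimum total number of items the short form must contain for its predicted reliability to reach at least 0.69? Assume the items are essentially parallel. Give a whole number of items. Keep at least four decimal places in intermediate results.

Short-form reliability: n = 5/23 = 0.2174; r_5 = n·r/(1+(n−1)r) ≈ 0.5559
Then solve for n' with r_old = 0.5559, r_target = 0.69: n' = 0.69(1 − 0.5559)/[0.5559(1 − 0.69)] = 1.7782
Total items = 1.7782 × 5 = 8.89, rounded up to 9.

9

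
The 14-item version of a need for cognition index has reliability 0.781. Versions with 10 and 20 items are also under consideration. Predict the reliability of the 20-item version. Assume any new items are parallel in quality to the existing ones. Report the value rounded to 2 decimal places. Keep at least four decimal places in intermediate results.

0.84

The 10-item form is not needed; work directly from the 14-item form with n = 20/14 = 1.4286.
r_{20} = n·r / (1 + (n − 1)·r) = 1.1157 / 1.3347 ≈ 0.8359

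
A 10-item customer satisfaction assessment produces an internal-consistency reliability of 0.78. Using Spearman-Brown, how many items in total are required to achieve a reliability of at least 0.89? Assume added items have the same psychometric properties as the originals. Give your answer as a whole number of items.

n = 0.89(1 − 0.78) / [0.78(1 − 0.89)]
  = 0.1958 / 0.0858 = 2.2821
Items needed = n × 10 = 2.2821 × 10 ≈ 22.82 → round up to 23

23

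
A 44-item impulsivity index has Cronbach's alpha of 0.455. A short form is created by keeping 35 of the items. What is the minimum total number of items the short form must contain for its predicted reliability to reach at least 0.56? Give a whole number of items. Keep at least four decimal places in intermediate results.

68

Short-form reliability: n = 35/44 = 0.7955; r_35 = n·r/(1+(n−1)r) ≈ 0.3991
Then solve for n' with r_old = 0.3991, r_target = 0.56: n' = 0.56(1 − 0.3991)/[0.3991(1 − 0.56)] = 1.9163
Total items = 1.9163 × 35 = 67.07, rounded up to 68.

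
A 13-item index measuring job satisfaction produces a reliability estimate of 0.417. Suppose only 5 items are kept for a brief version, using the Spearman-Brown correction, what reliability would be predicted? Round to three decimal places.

The new length is 5/13 = 0.3846 times the old.
r_new = 0.3846·0.417 / [1 + (0.3846 − 1)·0.417]
r_new = 0.1604 / 0.7434 ≈ 0.2158

0.216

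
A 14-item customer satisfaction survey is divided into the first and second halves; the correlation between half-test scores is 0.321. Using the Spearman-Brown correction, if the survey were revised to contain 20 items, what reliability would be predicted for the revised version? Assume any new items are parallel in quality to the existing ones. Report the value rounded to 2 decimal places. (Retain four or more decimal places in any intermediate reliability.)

Full-test reliability from the split-half r: r_full = 2(0.321)/(1 + 0.321) = 0.4860
Length factor from 14 to 20 items: n = 20/14 = 1.4286
r_new = n·r_full / (1 + (n − 1)·r_full) = 0.6943 / 1.2083 ≈ 0.5746

0.57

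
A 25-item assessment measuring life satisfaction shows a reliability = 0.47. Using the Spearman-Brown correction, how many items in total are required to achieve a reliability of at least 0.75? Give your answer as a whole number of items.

85

Invert Spearman-Brown to solve for n:
n = r*(1 − r) / [ r (1 − r*) ]
n = [0.75 × 0.53] / [0.47 × 0.25]
n = 0.3975 / 0.1175 ≈ 3.3830
So the test needs 3.3830 × 25 ≈ 84.58 items; rounding up, 85.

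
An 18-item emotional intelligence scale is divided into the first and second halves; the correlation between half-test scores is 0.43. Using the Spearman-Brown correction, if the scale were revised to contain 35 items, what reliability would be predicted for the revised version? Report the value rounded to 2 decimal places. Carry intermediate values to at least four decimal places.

First correct the split-half correlation to full-test reliability: r_full = 2 × 0.43 / (1 + 0.43) ≈ 0.6014
Then adjust to 35 items: n = 35/18 = 1.9444
r_new = n·r_full / (1 + (n − 1)·r_full) = 1.1694 / 1.5680 ≈ 0.7458

0.75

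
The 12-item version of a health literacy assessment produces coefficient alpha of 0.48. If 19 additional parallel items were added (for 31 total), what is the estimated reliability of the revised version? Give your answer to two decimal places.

0.70

The new length is 31/12 = 2.5833 times the old.
Spearman-Brown: r_new = n·r / (1 + (n − 1)·r)
r_new = (2.5833 × 0.48) / (1 + (2.5833 − 1) × 0.48)
     = 1.2400 / 1.7600 = 0.7045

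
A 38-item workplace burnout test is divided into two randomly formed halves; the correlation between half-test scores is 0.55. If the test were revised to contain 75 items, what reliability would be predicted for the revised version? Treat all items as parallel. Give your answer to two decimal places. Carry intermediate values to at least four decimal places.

0.83

First correct the split-half correlation to full-test reliability: r_full = 2 × 0.55 / (1 + 0.55) ≈ 0.7097
Length factor from 38 to 75 items: n = 75/38 = 1.9737
r_new = n·r_full / (1 + (n − 1)·r_full) = 1.4007 / 1.6910 ≈ 0.8283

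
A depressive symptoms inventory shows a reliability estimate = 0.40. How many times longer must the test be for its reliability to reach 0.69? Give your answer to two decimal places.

3.34

Spearman-Brown solved for the length factor n:
n = r*(1 − r) / [ r (1 − r*) ]
n = 0.69(1 − 0.40) / [0.40(1 − 0.69)]
n = 0.4140 / 0.1240 ≈ 3.3387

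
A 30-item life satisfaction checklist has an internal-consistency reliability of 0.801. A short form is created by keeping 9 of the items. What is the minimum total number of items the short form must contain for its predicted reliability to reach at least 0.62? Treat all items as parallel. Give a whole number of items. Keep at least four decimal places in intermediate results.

13

First, r for the 9-item form: n = 9/30 = 0.3000, so r_9 = 0.3000·0.801/(1 + (0.3000 − 1)·0.801) = 0.5470
Length factor from the short form to reach 0.62: n' = 0.62(1 − 0.5470) / [0.5470(1 − 0.62)] ≈ 1.3512
Total items = 1.3512 × 9 = 12.16, rounded up to 13.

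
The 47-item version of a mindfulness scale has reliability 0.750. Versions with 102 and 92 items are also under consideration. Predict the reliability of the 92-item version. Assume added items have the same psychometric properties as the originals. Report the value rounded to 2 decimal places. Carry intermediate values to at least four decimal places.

The 102-item form is not needed; work directly from the 47-item form with n = 92/47 = 1.9574.
r_{92} = n·r / (1 + (n − 1)·r) = 1.4681 / 1.7181 ≈ 0.8545

0.85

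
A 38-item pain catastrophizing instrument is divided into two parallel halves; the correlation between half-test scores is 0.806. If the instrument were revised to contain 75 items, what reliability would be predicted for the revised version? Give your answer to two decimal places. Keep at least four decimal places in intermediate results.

Spearman-Brown correction (n = 2): r_full = 2·0.806/(1 + 0.806) = 0.8926
Length factor from 38 to 75 items: n = 75/38 = 1.9737
r_new = n·r_full / (1 + (n − 1)·r_full) = 1.7617 / 1.8691 ≈ 0.9425

0.94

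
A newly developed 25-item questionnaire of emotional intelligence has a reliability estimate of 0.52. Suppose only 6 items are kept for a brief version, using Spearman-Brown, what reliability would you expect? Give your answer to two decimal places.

Length ratio n = 6/25 = 0.24
Apply the Spearman-Brown prophecy formula, r' = nr / [1 + (n − 1)r]:
r_new = 0.24·0.52 / [1 + (0.24 − 1)·0.52]
r_new = 0.1248 / 0.6048 ≈ 0.2063

0.21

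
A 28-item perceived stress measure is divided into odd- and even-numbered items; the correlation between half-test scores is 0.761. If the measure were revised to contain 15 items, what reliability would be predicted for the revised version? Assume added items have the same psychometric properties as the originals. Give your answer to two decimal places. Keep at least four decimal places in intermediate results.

First correct the split-half correlation to full-test reliability: r_full = 2 × 0.761 / (1 + 0.761) ≈ 0.8643
Then adjust to 15 items: n = 15/28 = 0.5357
r_new = n·r_full / (1 + (n − 1)·r_full) = 0.4630 / 0.5987 ≈ 0.7733

0.77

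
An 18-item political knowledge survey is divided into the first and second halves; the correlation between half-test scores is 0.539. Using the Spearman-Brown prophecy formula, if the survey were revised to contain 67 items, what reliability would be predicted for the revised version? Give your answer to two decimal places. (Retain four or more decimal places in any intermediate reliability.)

First correct the split-half correlation to full-test reliability: r_full = 2 × 0.539 / (1 + 0.539) ≈ 0.7005
Length factor from 18 to 67 items: n = 67/18 = 3.7222
r_new = n·r_full / (1 + (n − 1)·r_full) = 2.6074 / 2.9069 ≈ 0.8970

0.90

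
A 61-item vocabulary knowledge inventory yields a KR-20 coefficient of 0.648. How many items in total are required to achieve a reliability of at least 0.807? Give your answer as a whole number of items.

139

Spearman-Brown solved for the length factor n:
n = r*(1 − r) / [ r (1 − r*) ]
n = 0.807 × (1 − 0.648) / [ 0.648 × (1 − 0.807) ]
n = 0.284064 / 0.125064 ≈ 2.2713
Items needed = n × 61 = 2.2713 × 61 ≈ 138.55 → round up to 139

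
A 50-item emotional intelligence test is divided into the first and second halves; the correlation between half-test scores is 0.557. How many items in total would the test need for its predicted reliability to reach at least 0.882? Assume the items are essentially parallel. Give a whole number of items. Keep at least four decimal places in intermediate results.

r_full = 2(0.557)/(1 + 0.557) = 0.7155
n = r_tgt(1 − r_full) / [r_full(1 − r_tgt)] = 0.882 × 0.2845 / (0.7155 × 0.118) ≈ 2.9721
Required items = 2.9721 × 50 = 148.61, so 149 items.

149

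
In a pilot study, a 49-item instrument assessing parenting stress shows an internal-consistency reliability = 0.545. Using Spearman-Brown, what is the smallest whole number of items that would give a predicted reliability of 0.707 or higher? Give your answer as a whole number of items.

n = 0.707 × (1 − 0.545) / [ 0.545 × (1 − 0.707) ]
  = 0.321685 / 0.159685 = 2.0145
Items needed = n × 49 = 2.0145 × 49 ≈ 98.71 → round up to 99

99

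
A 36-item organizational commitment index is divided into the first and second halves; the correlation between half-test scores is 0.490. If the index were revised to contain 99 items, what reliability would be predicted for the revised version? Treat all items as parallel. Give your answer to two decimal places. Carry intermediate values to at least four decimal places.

Spearman-Brown correction (n = 2): r_full = 2·0.490/(1 + 0.490) = 0.6577
Length factor from 36 to 99 items: n = 99/36 = 2.7500
r_new = n·r_full / (1 + (n − 1)·r_full) = 1.8087 / 2.1510 ≈ 0.8409

0.84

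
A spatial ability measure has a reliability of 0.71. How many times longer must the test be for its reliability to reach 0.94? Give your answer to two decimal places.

6.40

n = [0.94 × 0.29] / [0.71 × 0.06]
  = 0.2726 / 0.0426 = 6.3991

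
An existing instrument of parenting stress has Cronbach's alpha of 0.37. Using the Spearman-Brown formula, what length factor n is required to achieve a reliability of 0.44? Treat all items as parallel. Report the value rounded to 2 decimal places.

n = 0.44 × (1 − 0.37) / [ 0.37 × (1 − 0.44) ]
n = 0.2772 / 0.2072 ≈ 1.3378

1.34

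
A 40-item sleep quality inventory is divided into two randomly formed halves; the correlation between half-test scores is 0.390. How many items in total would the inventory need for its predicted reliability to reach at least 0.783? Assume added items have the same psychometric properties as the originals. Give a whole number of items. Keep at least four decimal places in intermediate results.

113

Corrected full-test reliability: r_full = 2 × 0.390 / (1 + 0.390) ≈ 0.5612
Solve Spearman-Brown for n: n = 0.783(1 − 0.5612) / [0.5612(1 − 0.783)] = 2.8213
Items = 2.8213 × 40 ≈ 112.85 → 113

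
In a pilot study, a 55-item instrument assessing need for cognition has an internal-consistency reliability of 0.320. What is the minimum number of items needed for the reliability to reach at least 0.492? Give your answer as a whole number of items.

114

Rearranging the Spearman-Brown formula for n,
n = r*(1 − r) / [ r (1 − r*) ]
n = 0.492 × (1 − 0.320) / [ 0.320 × (1 − 0.492) ]
n = 0.334560 / 0.162560 ≈ 2.0581
Items needed = n × 55 = 2.0581 × 55 ≈ 113.20 → round up to 114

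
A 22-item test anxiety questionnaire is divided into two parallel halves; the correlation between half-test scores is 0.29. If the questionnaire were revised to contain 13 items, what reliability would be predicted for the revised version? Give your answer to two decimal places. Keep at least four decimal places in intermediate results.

0.33

First correct the split-half correlation to full-test reliability: r_full = 2 × 0.29 / (1 + 0.29) ≈ 0.4496
Length factor from 22 to 13 items: n = 13/22 = 0.5909
r_new = n·r_full / (1 + (n − 1)·r_full) = 0.2657 / 0.8161 ≈ 0.3256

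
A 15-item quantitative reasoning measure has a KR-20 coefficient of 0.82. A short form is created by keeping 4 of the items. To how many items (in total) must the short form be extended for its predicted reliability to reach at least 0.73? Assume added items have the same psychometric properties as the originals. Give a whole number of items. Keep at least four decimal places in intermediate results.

9

Short-form reliability: n = 4/15 = 0.2667; r_4 = n·r/(1+(n−1)r) ≈ 0.5485
Then solve for n' with r_old = 0.5485, r_target = 0.73: n' = 0.73(1 − 0.5485)/[0.5485(1 − 0.73)] = 2.2256
Items = 2.2256 × 4 ≈ 8.90 → 9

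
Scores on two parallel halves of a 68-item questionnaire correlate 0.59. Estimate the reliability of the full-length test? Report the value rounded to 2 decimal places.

Apply the Spearman-Brown correction with n = 2:
r_full = 2r_hh / (1 + r_hh) = 2 × 0.59 / (1 + 0.59)
       = 1.1800 / 1.5900 = 0.7421

0.74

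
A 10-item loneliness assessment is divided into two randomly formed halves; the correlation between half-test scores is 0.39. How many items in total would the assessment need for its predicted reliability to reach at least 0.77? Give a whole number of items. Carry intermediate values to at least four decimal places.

27

Corrected full-test reliability: r_full = 2 × 0.39 / (1 + 0.39) ≈ 0.5612
n = r_tgt(1 − r_full) / [r_full(1 − r_tgt)] = 0.77 × 0.4388 / (0.5612 × 0.23) ≈ 2.6177
Items = 2.6177 × 10 ≈ 26.18 → 27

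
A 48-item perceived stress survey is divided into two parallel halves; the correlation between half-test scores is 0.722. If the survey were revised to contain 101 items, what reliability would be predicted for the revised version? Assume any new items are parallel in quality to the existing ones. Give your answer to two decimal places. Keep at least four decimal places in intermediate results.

0.92

First correct the split-half correlation to full-test reliability: r_full = 2 × 0.722 / (1 + 0.722) ≈ 0.8386
Then adjust to 101 items: n = 101/48 = 2.1042
r_new = n·r_full / (1 + (n − 1)·r_full) = 1.7646 / 1.9260 ≈ 0.9162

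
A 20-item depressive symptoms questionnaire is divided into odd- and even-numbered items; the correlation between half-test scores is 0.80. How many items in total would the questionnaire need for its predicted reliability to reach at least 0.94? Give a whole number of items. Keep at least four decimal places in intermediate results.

r_full = 2(0.80)/(1 + 0.80) = 0.8889
Solve Spearman-Brown for n: n = 0.94(1 − 0.8889) / [0.8889(1 − 0.94)] = 1.9581
Required items = 1.9581 × 20 = 39.16, so 40 items.

40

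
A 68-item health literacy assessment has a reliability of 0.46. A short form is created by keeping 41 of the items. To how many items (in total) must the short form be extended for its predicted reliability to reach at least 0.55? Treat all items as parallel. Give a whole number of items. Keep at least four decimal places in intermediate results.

98

Short-form reliability: n = 41/68 = 0.6029; r_41 = n·r/(1+(n−1)r) ≈ 0.3393
Then solve for n' with r_old = 0.3393, r_target = 0.55: n' = 0.55(1 − 0.3393)/[0.3393(1 − 0.55)] = 2.3800
Items = 2.3800 × 41 ≈ 97.58 → 98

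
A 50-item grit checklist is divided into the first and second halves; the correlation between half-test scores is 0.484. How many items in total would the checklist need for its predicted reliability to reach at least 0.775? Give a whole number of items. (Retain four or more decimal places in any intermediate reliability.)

r_full = 2(0.484)/(1 + 0.484) = 0.6523
Solve Spearman-Brown for n: n = 0.775(1 − 0.6523) / [0.6523(1 − 0.775)] = 1.8360
Items = 1.8360 × 50 ≈ 91.80 → 92

92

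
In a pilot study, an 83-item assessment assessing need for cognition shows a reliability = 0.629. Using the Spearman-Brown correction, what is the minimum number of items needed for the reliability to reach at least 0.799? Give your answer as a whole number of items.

195

Invert Spearman-Brown to solve for n:
n = r_target (1 − r_old) / [ r_old (1 − r_target) ]
n = [0.799 × 0.371] / [0.629 × 0.201]
  = 0.296429 / 0.126429 = 2.3446
So the test needs 2.3446 × 83 ≈ 194.60 items; rounding up, 195.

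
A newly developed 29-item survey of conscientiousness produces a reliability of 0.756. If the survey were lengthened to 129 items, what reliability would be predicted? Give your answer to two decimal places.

n = 129/29 = 4.4483
r_new = (4.4483 × 0.756) / (1 + (4.4483 − 1) × 0.756)
r_new = 3.3629 / 3.6069 ≈ 0.9324

0.93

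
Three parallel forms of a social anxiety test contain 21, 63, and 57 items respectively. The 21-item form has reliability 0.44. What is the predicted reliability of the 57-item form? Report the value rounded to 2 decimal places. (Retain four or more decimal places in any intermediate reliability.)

Only the ratio of lengths matters: n = 57/21 = 2.7143
r_{57} = n·r / (1 + (n − 1)·r) = 1.1943 / 1.7543 ≈ 0.6808

0.68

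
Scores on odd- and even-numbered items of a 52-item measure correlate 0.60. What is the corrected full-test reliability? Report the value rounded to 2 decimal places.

0.75

Apply the Spearman-Brown correction with n = 2:
r_full = 2r_hh / (1 + r_hh) = 2 × 0.60 / (1 + 0.60)
r_full = 1.2000 / 1.6000 ≈ 0.7500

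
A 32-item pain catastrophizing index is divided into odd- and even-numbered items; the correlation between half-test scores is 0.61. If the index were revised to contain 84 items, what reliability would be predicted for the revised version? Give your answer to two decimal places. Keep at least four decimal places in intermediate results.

0.89

Spearman-Brown correction (n = 2): r_full = 2·0.61/(1 + 0.61) = 0.7578
Length factor from 32 to 84 items: n = 84/32 = 2.6250
r_new = n·r_full / (1 + (n − 1)·r_full) = 1.9892 / 2.2314 ≈ 0.8915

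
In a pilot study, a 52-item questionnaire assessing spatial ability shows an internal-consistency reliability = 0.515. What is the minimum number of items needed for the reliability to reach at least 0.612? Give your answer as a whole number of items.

n = 0.612(1 − 0.515) / [0.515(1 − 0.612)]
n = 0.296820 / 0.199820 ≈ 1.4854
1.4854 × 52 = 77.24 → 78 items

78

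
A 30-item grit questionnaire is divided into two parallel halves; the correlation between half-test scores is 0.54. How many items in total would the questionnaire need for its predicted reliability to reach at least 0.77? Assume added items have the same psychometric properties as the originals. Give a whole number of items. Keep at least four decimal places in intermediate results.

43

Corrected full-test reliability: r_full = 2 × 0.54 / (1 + 0.54) ≈ 0.7013
Solve Spearman-Brown for n: n = 0.77(1 − 0.7013) / [0.7013(1 − 0.77)] = 1.4259
Required items = 1.4259 × 30 = 42.78, so 43 items.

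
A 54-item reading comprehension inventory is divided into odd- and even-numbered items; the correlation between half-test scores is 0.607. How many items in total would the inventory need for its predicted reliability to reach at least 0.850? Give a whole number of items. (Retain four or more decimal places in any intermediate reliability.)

r_full = 2(0.607)/(1 + 0.607) = 0.7554
n = r_tgt(1 − r_full) / [r_full(1 − r_tgt)] = 0.850 × 0.2446 / (0.7554 × 0.150) ≈ 1.8349
Items = 1.8349 × 54 ≈ 99.08 → 100

100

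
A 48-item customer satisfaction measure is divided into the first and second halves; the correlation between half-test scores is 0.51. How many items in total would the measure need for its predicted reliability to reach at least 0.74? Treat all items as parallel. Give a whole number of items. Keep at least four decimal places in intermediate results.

66

Corrected full-test reliability: r_full = 2 × 0.51 / (1 + 0.51) ≈ 0.6755
n = r_tgt(1 − r_full) / [r_full(1 − r_tgt)] = 0.74 × 0.3245 / (0.6755 × 0.26) ≈ 1.3672
Required items = 1.3672 × 48 = 65.63, so 66 items.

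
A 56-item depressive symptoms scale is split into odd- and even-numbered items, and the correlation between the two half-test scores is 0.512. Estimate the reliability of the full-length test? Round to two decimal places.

0.68

Apply the Spearman-Brown correction with n = 2:
r_full = 2(0.512) / (1 + 0.512)
       = 1.0240 / 1.5120 = 0.6772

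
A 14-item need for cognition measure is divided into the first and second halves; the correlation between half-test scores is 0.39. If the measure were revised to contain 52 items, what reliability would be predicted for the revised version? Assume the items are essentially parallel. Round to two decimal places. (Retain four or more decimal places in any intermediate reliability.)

0.83

Full-test reliability from the split-half r: r_full = 2(0.39)/(1 + 0.39) = 0.5612
Then adjust to 52 items: n = 52/14 = 3.7143
r_new = n·r_full / (1 + (n − 1)·r_full) = 2.0845 / 2.5233 ≈ 0.8261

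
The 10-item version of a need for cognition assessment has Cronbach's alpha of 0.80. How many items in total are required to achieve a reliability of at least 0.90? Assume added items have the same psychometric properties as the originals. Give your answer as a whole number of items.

23

Rearranging the Spearman-Brown formula for n,
n = r*(1 − r) / [ r (1 − r*) ]
n = [0.90 × 0.20] / [0.80 × 0.10]
  = 0.1800 / 0.0800 = 2.2500
2.2500 × 10 = 22.50 → 23 items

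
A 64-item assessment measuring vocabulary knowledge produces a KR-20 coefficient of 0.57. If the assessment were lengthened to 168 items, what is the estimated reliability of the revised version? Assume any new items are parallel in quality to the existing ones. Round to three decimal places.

0.777

Length ratio n = 168/64 = 2.625
r_new = 2.625·0.57 / [1 + (2.625 − 1)·0.57]
r_new = 1.4962 / 1.9263 ≈ 0.7767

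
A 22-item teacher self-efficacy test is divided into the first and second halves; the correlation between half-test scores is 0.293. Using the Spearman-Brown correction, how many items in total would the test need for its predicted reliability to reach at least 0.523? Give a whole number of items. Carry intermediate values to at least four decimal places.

Corrected full-test reliability: r_full = 2 × 0.293 / (1 + 0.293) ≈ 0.4532
n = r_tgt(1 − r_full) / [r_full(1 − r_tgt)] = 0.523 × 0.5468 / (0.4532 × 0.477) ≈ 1.3229
Items = 1.3229 × 22 ≈ 29.10 → 30

30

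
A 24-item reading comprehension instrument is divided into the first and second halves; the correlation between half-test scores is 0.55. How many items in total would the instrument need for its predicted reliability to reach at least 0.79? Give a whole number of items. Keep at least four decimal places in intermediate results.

37

Corrected full-test reliability: r_full = 2 × 0.55 / (1 + 0.55) ≈ 0.7097
Solve Spearman-Brown for n: n = 0.79(1 − 0.7097) / [0.7097(1 − 0.79)] = 1.5388
Items = 1.5388 × 24 ≈ 36.93 → 37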